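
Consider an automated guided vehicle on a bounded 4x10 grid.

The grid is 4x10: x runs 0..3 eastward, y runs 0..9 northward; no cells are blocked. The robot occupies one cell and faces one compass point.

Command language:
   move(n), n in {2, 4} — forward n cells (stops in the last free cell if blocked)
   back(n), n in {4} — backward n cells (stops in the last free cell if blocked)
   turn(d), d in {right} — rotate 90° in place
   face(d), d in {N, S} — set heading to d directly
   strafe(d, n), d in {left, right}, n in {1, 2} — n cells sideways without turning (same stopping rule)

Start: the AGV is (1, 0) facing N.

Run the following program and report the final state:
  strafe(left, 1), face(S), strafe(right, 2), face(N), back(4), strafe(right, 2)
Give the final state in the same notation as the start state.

t0: (1, 0) facing N
t=1 strafe(left, 1) ⇒ (0, 0) facing N
t=2 face(S) ⇒ (0, 0) facing S
t=3 strafe(right, 2) ⇒ (0, 0) facing S
t=4 face(N) ⇒ (0, 0) facing N
t=5 back(4) ⇒ (0, 0) facing N
t=6 strafe(right, 2) ⇒ (2, 0) facing N

(2, 0) facing N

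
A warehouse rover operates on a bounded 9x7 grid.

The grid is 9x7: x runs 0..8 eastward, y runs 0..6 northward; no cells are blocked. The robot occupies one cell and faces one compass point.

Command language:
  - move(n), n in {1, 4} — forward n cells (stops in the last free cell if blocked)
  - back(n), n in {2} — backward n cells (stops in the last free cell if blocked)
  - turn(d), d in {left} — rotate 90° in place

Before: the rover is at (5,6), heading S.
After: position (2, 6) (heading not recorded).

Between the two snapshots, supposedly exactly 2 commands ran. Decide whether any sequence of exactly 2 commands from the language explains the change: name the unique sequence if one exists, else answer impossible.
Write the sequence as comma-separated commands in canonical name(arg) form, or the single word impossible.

every 2-command combo misses the target.

impossible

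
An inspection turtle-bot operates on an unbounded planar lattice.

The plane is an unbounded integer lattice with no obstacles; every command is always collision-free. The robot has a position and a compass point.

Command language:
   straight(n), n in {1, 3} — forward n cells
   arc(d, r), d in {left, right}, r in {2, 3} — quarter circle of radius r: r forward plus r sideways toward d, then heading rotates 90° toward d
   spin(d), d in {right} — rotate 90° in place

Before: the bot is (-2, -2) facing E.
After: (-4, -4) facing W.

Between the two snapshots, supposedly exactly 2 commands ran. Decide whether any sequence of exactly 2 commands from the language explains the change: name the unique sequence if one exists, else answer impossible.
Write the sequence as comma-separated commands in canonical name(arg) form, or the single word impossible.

spin(right), arc(right, 2)

key: position moved to (-4,-4) AND the heading swung to W — translation plus rotation needed
initial: (-2, -2) facing E
[1] after spin(right): (-2, -2) facing S
[2] after arc(right, 2): (-4, -4) facing W
no other 2-command option fits: unique.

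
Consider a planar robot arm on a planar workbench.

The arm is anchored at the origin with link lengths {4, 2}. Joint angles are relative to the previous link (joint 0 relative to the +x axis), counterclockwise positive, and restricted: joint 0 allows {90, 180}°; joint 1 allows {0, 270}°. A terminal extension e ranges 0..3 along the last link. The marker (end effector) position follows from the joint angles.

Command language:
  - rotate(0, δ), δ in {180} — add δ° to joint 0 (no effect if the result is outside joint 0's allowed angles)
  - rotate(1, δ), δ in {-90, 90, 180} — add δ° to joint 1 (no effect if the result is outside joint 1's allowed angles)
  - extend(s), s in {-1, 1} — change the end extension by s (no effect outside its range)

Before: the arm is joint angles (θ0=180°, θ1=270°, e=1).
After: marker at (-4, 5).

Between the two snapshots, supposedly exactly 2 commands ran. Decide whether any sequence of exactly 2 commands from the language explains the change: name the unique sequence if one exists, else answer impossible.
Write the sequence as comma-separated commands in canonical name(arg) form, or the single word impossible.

from: joint angles (θ0=180°, θ1=270°, e=1)
step 1 (extend(1)): joint angles (θ0=180°, θ1=270°, e=2)
step 2 (extend(1)): joint angles (θ0=180°, θ1=270°, e=3)
no rival 2-sequence matches.

extend(1), extend(1)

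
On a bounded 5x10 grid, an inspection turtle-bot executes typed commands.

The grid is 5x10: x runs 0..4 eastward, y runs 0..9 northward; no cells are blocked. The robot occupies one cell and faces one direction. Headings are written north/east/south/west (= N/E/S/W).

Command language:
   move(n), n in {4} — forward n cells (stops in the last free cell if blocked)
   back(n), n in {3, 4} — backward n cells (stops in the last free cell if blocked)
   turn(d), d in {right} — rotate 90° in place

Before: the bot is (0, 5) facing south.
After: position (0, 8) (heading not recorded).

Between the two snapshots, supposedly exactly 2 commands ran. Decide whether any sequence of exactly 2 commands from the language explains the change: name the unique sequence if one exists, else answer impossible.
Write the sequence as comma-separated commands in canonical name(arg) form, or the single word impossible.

back(3), turn(right)

key: running turn(right) before back(3) would end elsewhere — order is forced
start: (0, 5) facing south
step 1 (back(3)): (0, 8) facing south
step 2 (turn(right)): (0, 8) facing west
no rival 2-sequence matches.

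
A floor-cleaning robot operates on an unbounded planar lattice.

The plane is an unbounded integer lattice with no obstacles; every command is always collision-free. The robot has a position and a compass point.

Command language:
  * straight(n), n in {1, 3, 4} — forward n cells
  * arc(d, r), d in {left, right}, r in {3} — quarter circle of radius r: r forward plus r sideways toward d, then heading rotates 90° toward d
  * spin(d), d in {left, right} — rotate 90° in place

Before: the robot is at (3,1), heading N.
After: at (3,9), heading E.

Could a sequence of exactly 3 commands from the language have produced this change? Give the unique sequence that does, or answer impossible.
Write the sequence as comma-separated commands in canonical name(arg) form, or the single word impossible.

straight(4), straight(4), spin(right)

key: cell and facing (now E) both changed — the 3 commands mix motion and turning
start: at (3,1), heading N
1. straight(4) → at (3,5), heading N
2. straight(4) → at (3,9), heading N
3. spin(right) → at (3,9), heading E
no other 3-command option fits: unique.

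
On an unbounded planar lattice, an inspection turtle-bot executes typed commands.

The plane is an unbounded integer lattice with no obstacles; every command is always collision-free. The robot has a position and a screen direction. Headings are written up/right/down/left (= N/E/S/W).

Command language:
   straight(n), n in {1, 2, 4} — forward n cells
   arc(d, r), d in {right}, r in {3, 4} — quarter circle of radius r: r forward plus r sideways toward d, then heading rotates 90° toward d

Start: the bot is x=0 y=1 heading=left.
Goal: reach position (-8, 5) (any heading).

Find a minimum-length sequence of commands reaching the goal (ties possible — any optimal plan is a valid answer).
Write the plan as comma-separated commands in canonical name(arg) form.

straight(4), arc(right, 4)

initial: x=0 y=1 heading=left
[1] after straight(4): x=-4 y=1 heading=left
[2] after arc(right, 4): x=-8 y=5 heading=up
shorter routes all fall short; 2 is best.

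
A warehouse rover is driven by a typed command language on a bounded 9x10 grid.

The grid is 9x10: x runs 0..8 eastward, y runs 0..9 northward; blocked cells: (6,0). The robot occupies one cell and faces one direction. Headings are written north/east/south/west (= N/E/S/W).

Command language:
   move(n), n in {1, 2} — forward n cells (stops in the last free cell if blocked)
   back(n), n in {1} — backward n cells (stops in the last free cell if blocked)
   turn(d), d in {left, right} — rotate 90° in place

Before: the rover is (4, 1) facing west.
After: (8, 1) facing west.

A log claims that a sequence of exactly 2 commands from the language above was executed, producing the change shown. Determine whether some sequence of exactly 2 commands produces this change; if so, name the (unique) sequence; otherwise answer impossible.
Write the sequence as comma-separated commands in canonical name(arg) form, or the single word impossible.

every 2-command combo misses the target.

impossible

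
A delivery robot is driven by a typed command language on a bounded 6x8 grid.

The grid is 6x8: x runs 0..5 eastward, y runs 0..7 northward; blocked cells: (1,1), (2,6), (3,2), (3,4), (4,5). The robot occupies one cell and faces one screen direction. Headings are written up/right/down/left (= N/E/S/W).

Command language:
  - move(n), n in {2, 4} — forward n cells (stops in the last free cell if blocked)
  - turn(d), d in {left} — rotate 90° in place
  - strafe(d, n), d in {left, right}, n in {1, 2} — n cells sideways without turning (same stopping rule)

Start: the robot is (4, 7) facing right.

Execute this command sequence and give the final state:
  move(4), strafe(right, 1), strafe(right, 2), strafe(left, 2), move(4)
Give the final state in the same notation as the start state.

(5, 6) facing right

start: (4, 7) facing right
1. move(4) → (5, 7) facing right
2. strafe(right, 1) → (5, 6) facing right
3. strafe(right, 2) → (5, 4) facing right
4. strafe(left, 2) → (5, 6) facing right
5. move(4) → (5, 6) facing right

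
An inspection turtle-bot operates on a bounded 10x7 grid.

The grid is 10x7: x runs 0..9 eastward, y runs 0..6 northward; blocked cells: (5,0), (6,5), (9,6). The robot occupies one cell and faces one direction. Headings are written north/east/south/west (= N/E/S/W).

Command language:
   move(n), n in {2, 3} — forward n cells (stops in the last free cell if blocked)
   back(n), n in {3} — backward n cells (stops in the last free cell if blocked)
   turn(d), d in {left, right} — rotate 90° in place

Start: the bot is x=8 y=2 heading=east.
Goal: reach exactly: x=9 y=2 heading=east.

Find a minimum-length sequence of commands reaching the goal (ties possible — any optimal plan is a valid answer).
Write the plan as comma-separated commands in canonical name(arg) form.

from: x=8 y=2 heading=east
t=1 move(2) ⇒ x=9 y=2 heading=east
no 0-step plan works, so 1 is optimal.

move(2)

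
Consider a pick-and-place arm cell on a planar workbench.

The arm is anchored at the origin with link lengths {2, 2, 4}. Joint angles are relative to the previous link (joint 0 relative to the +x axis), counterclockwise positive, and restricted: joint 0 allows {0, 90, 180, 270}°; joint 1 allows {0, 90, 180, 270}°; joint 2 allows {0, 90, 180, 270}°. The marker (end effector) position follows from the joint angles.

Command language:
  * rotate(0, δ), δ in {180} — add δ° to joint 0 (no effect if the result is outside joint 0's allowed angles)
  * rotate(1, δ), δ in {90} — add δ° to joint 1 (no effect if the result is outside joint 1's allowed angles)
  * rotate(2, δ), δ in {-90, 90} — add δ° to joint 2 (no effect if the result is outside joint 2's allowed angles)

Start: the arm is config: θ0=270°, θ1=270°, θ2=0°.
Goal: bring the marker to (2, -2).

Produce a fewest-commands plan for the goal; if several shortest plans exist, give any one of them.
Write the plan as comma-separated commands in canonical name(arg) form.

initial: config: θ0=270°, θ1=270°, θ2=0°
step 1 (rotate(2, -90)): config: θ0=270°, θ1=270°, θ2=270°
step 2 (rotate(2, -90)): config: θ0=270°, θ1=270°, θ2=180°
no 1-step plan works, so 2 is optimal.

rotate(2, -90), rotate(2, -90)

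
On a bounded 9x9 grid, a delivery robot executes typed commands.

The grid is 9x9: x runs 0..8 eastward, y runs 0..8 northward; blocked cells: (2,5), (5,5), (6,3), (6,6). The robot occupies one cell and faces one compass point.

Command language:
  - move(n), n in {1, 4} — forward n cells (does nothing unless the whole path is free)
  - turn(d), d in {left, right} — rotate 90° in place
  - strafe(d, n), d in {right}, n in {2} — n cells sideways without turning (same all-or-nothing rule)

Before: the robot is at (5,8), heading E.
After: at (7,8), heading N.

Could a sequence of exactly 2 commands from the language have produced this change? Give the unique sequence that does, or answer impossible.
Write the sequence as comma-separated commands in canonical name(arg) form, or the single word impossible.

turn(left), strafe(right, 2)

key: order matters: swapping turn(left) and strafe(right, 2) lands elsewhere
t0: at (5,8), heading E
[1] after turn(left): at (5,8), heading N
[2] after strafe(right, 2): at (7,8), heading N
all 25 alternatives checked — unique.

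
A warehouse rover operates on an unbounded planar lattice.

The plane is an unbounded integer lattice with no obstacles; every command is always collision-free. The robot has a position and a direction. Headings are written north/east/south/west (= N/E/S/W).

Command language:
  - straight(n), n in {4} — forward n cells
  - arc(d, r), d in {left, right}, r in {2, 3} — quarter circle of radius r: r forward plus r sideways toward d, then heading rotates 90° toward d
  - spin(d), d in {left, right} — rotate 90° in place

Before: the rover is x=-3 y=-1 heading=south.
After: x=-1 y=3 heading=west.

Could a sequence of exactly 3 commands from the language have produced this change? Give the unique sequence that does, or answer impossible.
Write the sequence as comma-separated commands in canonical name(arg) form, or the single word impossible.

key: order matters: swapping arc(left, 2) and arc(left, 3) lands elsewhere
from: x=-3 y=-1 heading=south
t=1 arc(left, 2) ⇒ x=-1 y=-3 heading=east
t=2 arc(left, 3) ⇒ x=2 y=0 heading=north
t=3 arc(left, 3) ⇒ x=-1 y=3 heading=west
all 343 alternatives checked — unique.

arc(left, 2), arc(left, 3), arc(left, 3)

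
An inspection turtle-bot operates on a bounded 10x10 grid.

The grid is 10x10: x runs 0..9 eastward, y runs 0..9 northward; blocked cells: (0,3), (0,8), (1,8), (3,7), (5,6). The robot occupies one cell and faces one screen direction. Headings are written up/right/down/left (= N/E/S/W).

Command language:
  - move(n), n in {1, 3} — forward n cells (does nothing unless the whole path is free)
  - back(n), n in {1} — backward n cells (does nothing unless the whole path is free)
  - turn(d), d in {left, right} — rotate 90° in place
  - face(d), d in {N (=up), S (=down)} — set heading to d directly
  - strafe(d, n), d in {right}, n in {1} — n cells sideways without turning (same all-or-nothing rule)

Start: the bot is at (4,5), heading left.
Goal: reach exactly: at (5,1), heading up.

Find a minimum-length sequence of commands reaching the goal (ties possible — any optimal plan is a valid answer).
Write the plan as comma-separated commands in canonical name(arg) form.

back(1), turn(left), move(3), face(N), back(1)

t0: at (4,5), heading left
step 1 (back(1)): at (5,5), heading left
step 2 (turn(left)): at (5,5), heading down
step 3 (move(3)): at (5,2), heading down
step 4 (face(N)): at (5,2), heading up
step 5 (back(1)): at (5,1), heading up
shorter routes all fall short; 5 is best.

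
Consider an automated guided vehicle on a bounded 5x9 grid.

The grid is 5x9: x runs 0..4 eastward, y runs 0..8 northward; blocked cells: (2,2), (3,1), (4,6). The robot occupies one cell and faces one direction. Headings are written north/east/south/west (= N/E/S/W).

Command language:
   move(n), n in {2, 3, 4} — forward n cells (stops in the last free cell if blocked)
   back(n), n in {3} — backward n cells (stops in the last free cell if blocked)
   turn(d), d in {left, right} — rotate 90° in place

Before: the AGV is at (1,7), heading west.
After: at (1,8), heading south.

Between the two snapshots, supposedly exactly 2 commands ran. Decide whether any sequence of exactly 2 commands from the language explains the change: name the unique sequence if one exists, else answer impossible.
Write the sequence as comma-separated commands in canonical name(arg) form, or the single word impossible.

turn(left), back(3)

key: position moved to (1,8) AND the heading swung to S — translation plus rotation needed
begin: at (1,7), heading west
step 1 (turn(left)): at (1,7), heading south
step 2 (back(3)): at (1,8), heading south
uniquely the one of 36 2-step routes that fits.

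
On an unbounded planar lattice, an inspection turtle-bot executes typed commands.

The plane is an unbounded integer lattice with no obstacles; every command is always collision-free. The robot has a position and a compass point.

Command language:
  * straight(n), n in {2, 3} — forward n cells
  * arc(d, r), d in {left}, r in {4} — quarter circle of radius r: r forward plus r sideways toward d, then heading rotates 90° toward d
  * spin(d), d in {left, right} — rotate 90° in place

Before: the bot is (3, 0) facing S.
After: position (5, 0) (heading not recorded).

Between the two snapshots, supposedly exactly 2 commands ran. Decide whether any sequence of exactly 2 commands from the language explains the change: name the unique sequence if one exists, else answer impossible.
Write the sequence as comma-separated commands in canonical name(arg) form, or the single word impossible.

key: order matters: swapping spin(left) and straight(2) lands elsewhere
start: (3, 0) facing S
t=1 spin(left) ⇒ (3, 0) facing E
t=2 straight(2) ⇒ (5, 0) facing E
all 25 alternatives checked — unique.

spin(left), straight(2)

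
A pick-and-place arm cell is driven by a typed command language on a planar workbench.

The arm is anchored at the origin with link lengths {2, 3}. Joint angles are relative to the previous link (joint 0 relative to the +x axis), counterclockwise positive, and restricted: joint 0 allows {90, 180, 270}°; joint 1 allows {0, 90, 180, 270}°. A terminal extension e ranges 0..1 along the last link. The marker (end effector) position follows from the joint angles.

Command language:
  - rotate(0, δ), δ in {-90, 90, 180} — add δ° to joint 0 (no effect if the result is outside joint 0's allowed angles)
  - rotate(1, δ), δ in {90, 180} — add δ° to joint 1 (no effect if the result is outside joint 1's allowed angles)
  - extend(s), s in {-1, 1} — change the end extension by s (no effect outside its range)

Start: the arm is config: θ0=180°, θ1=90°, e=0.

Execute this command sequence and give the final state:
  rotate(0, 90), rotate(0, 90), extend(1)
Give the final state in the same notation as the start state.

begin: config: θ0=180°, θ1=90°, e=0
t=1 rotate(0, 90) ⇒ config: θ0=270°, θ1=90°, e=0
t=2 rotate(0, 90) ⇒ config: θ0=270°, θ1=90°, e=0
t=3 extend(1) ⇒ config: θ0=270°, θ1=90°, e=1

config: θ0=270°, θ1=90°, e=1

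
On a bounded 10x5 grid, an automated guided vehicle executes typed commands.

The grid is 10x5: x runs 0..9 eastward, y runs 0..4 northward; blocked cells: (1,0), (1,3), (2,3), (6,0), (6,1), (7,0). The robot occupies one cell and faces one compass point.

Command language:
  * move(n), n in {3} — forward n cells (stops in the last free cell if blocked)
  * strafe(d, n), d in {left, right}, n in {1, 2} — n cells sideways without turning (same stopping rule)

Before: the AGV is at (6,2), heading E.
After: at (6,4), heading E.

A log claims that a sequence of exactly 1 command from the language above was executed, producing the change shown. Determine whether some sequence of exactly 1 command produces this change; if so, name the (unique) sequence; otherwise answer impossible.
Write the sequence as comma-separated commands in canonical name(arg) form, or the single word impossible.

strafe(left, 2)

key: heading stays E — the single command does not turn
initial: at (6,2), heading E
step 1 (strafe(left, 2)): at (6,4), heading E
uniquely the one of 5 1-step routes that fits.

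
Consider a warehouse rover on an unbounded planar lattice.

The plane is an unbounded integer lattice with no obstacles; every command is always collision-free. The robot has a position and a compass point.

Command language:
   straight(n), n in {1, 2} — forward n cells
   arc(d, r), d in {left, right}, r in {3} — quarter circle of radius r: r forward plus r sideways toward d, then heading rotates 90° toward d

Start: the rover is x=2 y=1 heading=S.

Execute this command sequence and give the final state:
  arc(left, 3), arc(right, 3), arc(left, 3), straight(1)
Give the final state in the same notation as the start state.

x=12 y=-8 heading=E

t0: x=2 y=1 heading=S
1. arc(left, 3) → x=5 y=-2 heading=E
2. arc(right, 3) → x=8 y=-5 heading=S
3. arc(left, 3) → x=11 y=-8 heading=E
4. straight(1) → x=12 y=-8 heading=E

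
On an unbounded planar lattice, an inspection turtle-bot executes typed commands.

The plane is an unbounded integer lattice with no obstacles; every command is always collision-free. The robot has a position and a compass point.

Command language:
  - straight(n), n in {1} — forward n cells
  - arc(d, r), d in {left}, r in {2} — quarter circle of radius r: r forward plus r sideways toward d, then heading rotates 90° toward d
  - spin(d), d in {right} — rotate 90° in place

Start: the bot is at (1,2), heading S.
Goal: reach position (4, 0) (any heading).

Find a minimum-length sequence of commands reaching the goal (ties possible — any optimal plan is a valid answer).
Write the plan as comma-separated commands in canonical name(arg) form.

arc(left, 2), straight(1)

begin: at (1,2), heading S
1. arc(left, 2) → at (3,0), heading E
2. straight(1) → at (4,0), heading E
nothing shorter than 2 reaches the goal.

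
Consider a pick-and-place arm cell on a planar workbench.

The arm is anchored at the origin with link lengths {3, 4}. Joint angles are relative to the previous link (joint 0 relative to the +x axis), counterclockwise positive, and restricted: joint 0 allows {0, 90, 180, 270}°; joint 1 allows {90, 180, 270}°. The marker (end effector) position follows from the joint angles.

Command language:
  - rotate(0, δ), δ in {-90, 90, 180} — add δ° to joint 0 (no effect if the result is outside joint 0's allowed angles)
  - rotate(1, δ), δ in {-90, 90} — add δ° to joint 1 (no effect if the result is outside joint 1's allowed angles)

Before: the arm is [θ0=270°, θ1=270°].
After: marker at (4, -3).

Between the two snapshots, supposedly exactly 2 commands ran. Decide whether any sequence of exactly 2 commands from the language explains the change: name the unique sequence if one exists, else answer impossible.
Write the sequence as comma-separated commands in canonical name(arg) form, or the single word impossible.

rotate(1, -90), rotate(1, -90)

begin: [θ0=270°, θ1=270°]
t=1 rotate(1, -90) ⇒ [θ0=270°, θ1=180°]
t=2 rotate(1, -90) ⇒ [θ0=270°, θ1=90°]
no rival 2-sequence matches.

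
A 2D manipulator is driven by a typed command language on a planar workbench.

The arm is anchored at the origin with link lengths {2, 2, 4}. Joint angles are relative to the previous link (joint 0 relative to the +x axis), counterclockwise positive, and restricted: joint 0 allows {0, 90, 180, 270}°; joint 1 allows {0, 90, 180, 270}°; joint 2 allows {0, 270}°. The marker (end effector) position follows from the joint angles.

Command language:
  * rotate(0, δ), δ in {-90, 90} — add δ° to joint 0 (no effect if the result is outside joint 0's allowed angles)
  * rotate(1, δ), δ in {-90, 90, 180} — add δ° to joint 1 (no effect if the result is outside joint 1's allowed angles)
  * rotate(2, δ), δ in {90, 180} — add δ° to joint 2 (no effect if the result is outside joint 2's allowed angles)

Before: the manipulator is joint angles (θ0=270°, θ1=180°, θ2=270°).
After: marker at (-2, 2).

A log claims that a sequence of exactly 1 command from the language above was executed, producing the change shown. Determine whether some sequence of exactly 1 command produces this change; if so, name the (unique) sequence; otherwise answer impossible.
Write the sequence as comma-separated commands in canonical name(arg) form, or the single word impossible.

rotate(1, 90)

t0: joint angles (θ0=270°, θ1=180°, θ2=270°)
[1] after rotate(1, 90): joint angles (θ0=270°, θ1=270°, θ2=270°)
no other 1-command option fits: unique.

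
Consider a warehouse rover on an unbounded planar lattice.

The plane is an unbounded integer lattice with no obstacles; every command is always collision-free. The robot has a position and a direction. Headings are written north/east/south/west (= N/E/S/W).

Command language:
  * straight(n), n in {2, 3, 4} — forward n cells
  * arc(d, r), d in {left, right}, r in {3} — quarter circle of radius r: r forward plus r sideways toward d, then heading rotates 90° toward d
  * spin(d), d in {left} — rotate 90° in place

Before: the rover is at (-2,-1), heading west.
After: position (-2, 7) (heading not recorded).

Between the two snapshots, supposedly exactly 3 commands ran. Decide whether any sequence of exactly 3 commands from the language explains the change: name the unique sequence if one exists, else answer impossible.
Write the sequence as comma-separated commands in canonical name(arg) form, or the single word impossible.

arc(right, 3), straight(2), arc(right, 3)

start: at (-2,-1), heading west
1. arc(right, 3) → at (-5,2), heading north
2. straight(2) → at (-5,4), heading north
3. arc(right, 3) → at (-2,7), heading east
no other 3-command option fits: unique.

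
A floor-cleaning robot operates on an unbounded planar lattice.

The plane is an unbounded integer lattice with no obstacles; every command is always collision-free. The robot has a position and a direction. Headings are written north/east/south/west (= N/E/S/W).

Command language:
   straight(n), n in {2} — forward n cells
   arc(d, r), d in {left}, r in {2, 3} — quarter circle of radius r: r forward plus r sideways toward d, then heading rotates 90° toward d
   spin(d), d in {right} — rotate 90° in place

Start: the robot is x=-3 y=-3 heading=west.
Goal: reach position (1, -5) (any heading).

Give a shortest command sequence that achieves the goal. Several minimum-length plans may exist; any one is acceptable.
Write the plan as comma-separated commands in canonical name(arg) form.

initial: x=-3 y=-3 heading=west
step 1 (arc(left, 2)): x=-5 y=-5 heading=south
step 2 (arc(left, 3)): x=-2 y=-8 heading=east
step 3 (arc(left, 3)): x=1 y=-5 heading=north
no 2-step plan works, so 3 is optimal.

arc(left, 2), arc(left, 3), arc(left, 3)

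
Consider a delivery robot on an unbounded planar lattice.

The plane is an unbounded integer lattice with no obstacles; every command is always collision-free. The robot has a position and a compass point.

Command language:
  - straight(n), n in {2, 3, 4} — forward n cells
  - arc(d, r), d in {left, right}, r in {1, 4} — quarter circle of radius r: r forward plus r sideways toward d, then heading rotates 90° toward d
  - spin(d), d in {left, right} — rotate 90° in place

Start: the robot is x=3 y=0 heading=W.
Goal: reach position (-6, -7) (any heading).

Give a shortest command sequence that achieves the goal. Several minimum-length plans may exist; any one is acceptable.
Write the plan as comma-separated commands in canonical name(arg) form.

start: x=3 y=0 heading=W
1. arc(left, 4) → x=-1 y=-4 heading=S
2. arc(right, 4) → x=-5 y=-8 heading=W
3. arc(right, 1) → x=-6 y=-7 heading=N
shorter routes all fall short; 3 is best.

arc(left, 4), arc(right, 4), arc(right, 1)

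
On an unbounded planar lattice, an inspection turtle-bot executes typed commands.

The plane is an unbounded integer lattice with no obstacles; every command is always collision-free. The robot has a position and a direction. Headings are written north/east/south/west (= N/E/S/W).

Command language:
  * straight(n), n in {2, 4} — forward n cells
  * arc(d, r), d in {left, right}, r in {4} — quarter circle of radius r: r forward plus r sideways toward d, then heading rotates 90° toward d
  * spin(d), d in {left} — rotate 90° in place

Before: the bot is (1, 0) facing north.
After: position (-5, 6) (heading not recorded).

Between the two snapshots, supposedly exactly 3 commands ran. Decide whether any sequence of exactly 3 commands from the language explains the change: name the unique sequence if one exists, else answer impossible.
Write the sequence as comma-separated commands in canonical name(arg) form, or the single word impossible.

straight(2), arc(left, 4), straight(2)

begin: (1, 0) facing north
[1] after straight(2): (1, 2) facing north
[2] after arc(left, 4): (-3, 6) facing west
[3] after straight(2): (-5, 6) facing west
all 125 alternatives checked — unique.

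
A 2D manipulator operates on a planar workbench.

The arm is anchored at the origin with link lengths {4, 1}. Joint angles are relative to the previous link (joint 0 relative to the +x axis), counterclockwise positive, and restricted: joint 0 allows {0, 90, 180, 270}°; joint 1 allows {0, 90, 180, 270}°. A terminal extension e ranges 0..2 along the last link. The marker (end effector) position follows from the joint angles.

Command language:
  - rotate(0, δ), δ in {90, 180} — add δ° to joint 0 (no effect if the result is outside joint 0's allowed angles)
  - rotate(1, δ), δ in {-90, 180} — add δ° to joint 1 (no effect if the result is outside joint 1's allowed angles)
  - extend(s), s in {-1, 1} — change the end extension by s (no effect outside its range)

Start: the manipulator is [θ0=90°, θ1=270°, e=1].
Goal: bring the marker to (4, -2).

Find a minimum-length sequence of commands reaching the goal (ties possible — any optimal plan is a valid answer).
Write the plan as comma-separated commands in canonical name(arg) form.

rotate(0, 90), rotate(0, 180)

from: [θ0=90°, θ1=270°, e=1]
1. rotate(0, 90) → [θ0=180°, θ1=270°, e=1]
2. rotate(0, 180) → [θ0=0°, θ1=270°, e=1]
shorter routes all fall short; 2 is best.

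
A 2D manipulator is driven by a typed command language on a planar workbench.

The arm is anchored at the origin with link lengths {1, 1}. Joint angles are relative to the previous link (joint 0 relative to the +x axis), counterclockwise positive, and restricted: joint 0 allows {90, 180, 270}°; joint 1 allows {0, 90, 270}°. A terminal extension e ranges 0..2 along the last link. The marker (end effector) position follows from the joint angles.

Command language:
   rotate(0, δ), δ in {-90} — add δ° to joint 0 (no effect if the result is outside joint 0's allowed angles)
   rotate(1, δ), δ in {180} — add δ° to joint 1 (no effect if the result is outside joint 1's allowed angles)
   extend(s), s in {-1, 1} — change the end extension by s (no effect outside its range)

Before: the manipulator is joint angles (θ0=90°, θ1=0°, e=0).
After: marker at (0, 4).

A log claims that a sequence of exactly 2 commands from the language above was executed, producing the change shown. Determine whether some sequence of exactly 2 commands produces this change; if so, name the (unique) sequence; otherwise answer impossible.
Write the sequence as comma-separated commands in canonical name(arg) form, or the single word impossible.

extend(1), extend(1)

from: joint angles (θ0=90°, θ1=0°, e=0)
[1] after extend(1): joint angles (θ0=90°, θ1=0°, e=1)
[2] after extend(1): joint angles (θ0=90°, θ1=0°, e=2)
all 16 alternatives checked — unique.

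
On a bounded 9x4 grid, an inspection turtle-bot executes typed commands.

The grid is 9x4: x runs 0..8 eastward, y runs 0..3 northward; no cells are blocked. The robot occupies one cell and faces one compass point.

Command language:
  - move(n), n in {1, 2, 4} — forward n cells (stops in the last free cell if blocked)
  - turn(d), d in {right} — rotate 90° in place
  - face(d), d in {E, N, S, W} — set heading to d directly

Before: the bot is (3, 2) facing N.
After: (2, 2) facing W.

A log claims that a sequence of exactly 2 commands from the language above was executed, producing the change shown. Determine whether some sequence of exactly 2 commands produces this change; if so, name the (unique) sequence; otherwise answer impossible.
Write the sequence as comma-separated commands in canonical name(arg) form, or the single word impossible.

key: running move(1) before face(W) would end elsewhere — order is forced
start: (3, 2) facing N
1. face(W) → (3, 2) facing W
2. move(1) → (2, 2) facing W
no rival 2-sequence matches.

face(W), move(1)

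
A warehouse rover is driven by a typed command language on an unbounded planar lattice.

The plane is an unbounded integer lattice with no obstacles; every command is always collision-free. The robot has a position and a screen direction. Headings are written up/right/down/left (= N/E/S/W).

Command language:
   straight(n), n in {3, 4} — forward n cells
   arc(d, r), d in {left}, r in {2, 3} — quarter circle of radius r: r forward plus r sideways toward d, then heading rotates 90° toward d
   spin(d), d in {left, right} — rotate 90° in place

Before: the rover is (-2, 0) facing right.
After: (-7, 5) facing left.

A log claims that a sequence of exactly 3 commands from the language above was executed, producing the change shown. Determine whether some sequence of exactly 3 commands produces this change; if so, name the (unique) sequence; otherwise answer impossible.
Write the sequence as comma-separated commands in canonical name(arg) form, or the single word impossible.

arc(left, 2), arc(left, 3), straight(4)

key: position moved to (-7,5) AND the heading swung to W — translation plus rotation needed
initial: (-2, 0) facing right
t=1 arc(left, 2) ⇒ (0, 2) facing up
t=2 arc(left, 3) ⇒ (-3, 5) facing left
t=3 straight(4) ⇒ (-7, 5) facing left
all 216 alternatives checked — unique.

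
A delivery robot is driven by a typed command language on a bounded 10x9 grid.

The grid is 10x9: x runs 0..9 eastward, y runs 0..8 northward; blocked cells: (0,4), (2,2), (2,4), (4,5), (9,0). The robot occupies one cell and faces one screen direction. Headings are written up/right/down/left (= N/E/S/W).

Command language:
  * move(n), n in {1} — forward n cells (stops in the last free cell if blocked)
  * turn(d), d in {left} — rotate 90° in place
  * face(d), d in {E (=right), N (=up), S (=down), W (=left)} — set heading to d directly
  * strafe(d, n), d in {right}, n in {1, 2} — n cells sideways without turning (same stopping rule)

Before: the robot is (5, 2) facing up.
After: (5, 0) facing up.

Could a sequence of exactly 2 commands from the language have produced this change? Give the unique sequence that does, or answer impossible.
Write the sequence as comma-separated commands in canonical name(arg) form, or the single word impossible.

impossible

all 64 sequences checked — none match.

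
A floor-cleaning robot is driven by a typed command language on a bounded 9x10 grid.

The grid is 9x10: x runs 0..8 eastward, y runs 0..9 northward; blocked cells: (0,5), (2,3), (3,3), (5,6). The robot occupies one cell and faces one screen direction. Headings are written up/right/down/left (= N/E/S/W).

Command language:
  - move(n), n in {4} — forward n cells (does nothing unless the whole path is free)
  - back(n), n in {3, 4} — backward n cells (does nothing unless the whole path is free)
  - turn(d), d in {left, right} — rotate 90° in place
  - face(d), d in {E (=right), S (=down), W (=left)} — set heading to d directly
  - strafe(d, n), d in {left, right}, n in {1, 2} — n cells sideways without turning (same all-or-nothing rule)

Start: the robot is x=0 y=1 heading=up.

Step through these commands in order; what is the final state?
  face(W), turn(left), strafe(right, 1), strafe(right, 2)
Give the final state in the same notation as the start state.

x=0 y=1 heading=down

t0: x=0 y=1 heading=up
[1] after face(W): x=0 y=1 heading=left
[2] after turn(left): x=0 y=1 heading=down
[3] after strafe(right, 1): x=0 y=1 heading=down
[4] after strafe(right, 2): x=0 y=1 heading=down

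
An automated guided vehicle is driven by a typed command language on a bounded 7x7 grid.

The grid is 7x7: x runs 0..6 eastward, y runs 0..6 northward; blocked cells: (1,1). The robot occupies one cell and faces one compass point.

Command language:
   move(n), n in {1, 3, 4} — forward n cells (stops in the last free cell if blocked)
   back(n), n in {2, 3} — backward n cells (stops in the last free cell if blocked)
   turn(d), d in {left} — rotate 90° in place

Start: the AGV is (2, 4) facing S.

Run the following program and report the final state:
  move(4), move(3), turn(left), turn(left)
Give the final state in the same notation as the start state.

start: (2, 4) facing S
[1] after move(4): (2, 0) facing S
[2] after move(3): (2, 0) facing S
[3] after turn(left): (2, 0) facing E
[4] after turn(left): (2, 0) facing N

(2, 0) facing N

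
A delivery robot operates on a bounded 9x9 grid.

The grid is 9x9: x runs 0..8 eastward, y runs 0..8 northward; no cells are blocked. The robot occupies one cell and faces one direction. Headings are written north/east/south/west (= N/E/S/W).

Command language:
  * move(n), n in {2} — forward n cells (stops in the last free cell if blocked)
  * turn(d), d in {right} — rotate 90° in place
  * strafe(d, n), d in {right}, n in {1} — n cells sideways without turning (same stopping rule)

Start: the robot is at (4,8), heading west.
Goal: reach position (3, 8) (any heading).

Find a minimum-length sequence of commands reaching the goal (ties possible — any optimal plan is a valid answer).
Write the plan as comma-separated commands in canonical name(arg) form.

move(2), turn(right), strafe(right, 1)

t0: at (4,8), heading west
1. move(2) → at (2,8), heading west
2. turn(right) → at (2,8), heading north
3. strafe(right, 1) → at (3,8), heading north
nothing shorter than 3 reaches the goal.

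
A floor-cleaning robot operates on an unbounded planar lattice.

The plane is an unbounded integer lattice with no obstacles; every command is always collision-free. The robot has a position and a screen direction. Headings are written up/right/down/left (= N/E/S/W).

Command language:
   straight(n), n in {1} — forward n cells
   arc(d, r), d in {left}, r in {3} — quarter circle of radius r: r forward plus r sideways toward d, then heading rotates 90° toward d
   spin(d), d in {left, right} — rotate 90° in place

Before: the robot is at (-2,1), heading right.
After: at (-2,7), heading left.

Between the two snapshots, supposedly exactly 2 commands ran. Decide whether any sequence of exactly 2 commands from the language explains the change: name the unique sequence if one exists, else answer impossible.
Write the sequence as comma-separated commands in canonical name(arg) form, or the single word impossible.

key: position moved to (-2,7) AND the heading swung to W — translation plus rotation needed
initial: at (-2,1), heading right
1. arc(left, 3) → at (1,4), heading up
2. arc(left, 3) → at (-2,7), heading left
all 16 alternatives checked — unique.

arc(left, 3), arc(left, 3)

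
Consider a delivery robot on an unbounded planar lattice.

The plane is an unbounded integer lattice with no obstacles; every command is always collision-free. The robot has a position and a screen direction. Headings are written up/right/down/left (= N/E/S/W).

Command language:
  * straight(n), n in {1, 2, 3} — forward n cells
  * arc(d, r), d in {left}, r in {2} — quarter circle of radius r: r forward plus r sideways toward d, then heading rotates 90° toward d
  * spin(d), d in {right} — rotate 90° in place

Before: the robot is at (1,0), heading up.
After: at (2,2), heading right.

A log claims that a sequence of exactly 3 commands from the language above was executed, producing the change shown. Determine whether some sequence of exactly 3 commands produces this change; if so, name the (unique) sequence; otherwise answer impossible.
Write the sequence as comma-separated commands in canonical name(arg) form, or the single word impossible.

key: order matters: swapping straight(2) and straight(1) lands elsewhere
start: at (1,0), heading up
1. straight(2) → at (1,2), heading up
2. spin(right) → at (1,2), heading right
3. straight(1) → at (2,2), heading right
uniquely the one of 125 3-step routes that fits.

straight(2), spin(right), straight(1)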